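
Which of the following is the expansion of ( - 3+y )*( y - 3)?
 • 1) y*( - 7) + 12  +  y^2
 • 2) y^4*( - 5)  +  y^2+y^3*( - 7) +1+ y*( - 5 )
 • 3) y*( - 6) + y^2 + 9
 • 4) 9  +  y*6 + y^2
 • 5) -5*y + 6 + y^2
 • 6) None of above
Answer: 3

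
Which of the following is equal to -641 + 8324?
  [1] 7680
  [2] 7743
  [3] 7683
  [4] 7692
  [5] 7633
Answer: 3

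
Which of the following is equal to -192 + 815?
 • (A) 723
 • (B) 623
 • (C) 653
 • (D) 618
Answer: B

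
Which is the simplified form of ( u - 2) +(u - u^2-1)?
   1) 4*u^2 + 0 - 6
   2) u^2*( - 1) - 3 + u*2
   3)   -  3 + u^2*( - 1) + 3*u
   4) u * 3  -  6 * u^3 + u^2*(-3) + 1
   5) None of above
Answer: 2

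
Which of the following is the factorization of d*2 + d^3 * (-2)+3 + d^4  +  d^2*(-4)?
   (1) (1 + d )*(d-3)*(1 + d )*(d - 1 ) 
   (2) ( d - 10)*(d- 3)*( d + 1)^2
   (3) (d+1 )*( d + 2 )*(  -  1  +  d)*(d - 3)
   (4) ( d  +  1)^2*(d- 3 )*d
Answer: 1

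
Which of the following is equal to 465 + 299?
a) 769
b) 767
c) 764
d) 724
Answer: c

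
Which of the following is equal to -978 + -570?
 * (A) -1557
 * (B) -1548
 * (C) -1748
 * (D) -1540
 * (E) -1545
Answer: B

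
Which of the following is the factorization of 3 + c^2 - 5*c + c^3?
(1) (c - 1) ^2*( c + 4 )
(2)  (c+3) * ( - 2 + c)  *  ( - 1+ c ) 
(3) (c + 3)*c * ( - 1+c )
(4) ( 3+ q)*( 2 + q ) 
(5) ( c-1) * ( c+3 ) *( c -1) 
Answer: 5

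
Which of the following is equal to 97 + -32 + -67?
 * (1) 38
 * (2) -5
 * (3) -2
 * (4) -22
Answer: 3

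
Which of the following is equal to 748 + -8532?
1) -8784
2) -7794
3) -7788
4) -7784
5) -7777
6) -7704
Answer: 4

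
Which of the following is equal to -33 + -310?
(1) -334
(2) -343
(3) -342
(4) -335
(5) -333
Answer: 2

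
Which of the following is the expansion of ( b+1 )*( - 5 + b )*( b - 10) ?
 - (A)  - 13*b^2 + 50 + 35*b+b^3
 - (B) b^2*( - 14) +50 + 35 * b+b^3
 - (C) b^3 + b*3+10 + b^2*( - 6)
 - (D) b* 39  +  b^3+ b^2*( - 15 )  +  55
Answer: B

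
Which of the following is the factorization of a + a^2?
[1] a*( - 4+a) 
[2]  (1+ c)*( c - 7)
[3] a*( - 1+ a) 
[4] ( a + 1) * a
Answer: 4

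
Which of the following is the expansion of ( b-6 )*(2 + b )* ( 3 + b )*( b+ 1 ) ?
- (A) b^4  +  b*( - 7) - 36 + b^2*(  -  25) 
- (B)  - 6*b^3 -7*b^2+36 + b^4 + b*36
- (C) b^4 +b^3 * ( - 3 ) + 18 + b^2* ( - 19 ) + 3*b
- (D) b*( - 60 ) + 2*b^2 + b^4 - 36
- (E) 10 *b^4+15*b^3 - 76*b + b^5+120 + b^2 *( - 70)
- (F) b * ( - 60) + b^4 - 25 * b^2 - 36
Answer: F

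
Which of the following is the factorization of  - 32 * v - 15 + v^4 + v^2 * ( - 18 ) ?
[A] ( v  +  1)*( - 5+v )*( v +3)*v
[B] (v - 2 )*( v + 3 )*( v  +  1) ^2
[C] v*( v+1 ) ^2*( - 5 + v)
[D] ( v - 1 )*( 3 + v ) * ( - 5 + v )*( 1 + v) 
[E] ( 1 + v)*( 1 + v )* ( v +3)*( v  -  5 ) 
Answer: E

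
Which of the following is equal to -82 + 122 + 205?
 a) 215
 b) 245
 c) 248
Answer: b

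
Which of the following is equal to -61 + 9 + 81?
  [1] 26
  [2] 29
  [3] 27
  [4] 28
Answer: 2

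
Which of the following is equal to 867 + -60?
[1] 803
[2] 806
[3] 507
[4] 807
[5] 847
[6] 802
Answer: 4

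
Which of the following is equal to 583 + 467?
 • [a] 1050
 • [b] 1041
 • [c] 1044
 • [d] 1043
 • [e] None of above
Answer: a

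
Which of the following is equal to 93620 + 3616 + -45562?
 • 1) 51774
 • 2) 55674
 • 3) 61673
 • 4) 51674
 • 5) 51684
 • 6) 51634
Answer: 4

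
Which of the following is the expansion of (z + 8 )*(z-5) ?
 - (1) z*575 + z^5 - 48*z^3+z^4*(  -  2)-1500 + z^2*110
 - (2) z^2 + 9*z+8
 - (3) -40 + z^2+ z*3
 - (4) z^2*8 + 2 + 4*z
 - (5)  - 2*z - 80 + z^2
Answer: 3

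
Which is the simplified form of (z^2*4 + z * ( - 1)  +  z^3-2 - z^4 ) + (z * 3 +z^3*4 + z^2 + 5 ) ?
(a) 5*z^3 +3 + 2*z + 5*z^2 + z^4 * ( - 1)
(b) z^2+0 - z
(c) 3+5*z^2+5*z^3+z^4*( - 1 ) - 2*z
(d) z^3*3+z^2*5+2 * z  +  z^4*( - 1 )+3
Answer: a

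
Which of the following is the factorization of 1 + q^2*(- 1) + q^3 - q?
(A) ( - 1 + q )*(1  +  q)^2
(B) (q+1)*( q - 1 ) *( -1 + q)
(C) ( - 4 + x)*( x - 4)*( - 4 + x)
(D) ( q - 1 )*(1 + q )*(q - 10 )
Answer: B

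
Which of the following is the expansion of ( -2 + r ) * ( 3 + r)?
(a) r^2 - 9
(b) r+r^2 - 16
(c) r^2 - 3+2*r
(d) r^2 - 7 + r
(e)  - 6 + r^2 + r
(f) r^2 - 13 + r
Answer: e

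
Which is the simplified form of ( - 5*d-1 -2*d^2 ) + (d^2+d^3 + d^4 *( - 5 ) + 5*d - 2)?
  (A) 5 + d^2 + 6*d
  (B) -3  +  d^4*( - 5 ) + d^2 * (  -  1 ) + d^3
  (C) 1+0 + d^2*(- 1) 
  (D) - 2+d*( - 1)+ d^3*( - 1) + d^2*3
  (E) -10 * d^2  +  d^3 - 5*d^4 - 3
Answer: B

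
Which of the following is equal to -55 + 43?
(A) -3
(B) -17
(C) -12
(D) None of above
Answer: C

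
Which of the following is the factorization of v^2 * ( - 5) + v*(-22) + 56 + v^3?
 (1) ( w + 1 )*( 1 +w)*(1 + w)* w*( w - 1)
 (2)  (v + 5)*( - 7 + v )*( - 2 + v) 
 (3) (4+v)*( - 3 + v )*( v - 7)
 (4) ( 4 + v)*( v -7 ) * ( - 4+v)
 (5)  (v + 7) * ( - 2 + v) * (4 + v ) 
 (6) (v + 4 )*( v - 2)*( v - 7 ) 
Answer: 6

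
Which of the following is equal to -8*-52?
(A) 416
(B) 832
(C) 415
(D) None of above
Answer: A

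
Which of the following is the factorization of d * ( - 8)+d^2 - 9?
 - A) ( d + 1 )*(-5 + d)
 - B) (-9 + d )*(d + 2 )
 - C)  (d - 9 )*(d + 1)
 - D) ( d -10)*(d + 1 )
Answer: C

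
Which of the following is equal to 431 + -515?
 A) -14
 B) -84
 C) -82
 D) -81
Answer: B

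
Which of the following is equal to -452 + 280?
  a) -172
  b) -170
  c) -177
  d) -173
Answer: a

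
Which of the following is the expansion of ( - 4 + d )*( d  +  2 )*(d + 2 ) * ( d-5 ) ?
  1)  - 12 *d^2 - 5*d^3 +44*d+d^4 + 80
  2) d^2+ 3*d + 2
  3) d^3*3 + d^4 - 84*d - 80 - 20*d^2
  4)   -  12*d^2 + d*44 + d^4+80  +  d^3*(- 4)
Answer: 1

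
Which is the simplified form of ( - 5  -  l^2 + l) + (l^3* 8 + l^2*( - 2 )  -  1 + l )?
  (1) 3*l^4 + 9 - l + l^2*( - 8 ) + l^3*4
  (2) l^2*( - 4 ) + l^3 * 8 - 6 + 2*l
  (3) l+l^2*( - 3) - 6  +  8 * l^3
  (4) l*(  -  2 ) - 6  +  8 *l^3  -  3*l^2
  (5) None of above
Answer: 5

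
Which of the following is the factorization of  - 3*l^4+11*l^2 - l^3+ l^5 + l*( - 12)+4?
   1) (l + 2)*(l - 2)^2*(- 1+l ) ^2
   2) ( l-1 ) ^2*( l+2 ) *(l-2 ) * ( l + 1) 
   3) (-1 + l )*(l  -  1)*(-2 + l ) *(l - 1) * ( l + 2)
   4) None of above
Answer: 3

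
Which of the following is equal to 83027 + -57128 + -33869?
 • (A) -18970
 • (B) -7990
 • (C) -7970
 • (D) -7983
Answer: C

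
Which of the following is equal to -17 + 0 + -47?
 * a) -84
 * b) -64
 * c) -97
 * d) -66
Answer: b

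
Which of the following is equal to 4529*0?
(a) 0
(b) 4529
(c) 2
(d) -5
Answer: a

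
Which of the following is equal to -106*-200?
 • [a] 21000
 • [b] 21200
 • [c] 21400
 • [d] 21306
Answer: b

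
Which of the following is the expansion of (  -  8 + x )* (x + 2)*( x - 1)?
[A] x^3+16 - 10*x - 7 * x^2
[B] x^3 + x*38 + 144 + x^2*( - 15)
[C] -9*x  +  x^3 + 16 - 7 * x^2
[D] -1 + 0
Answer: A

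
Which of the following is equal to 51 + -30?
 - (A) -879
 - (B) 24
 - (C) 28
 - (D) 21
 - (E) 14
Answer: D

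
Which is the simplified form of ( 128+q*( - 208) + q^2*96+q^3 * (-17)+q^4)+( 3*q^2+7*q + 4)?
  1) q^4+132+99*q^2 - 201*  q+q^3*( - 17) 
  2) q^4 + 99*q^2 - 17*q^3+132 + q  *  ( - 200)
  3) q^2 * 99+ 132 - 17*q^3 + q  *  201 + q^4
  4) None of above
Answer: 1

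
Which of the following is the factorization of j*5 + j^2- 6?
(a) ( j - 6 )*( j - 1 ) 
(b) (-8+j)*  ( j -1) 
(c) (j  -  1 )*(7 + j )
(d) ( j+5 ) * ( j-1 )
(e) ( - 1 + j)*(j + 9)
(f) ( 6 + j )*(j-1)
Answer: f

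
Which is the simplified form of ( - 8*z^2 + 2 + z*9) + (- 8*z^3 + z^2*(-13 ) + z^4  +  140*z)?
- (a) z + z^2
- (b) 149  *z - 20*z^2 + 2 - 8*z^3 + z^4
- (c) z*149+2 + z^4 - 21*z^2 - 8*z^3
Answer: c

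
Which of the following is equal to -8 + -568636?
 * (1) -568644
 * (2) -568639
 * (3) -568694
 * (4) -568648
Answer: 1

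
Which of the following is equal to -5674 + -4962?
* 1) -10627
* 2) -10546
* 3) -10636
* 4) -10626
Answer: 3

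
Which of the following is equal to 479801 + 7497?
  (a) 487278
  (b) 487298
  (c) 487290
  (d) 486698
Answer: b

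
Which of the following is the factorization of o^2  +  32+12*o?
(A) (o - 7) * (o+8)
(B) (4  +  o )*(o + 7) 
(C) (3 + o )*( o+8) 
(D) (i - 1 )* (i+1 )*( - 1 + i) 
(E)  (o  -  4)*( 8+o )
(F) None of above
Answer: F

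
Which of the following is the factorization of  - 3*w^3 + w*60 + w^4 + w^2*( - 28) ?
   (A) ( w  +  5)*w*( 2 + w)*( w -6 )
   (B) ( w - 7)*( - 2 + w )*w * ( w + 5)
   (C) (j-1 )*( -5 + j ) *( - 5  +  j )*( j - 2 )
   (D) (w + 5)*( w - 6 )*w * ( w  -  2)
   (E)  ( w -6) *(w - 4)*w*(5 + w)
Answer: D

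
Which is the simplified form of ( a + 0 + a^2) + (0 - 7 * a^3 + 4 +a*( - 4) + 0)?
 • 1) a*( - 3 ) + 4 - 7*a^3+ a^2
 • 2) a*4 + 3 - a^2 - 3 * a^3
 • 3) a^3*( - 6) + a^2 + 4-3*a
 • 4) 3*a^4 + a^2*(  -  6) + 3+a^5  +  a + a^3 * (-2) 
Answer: 1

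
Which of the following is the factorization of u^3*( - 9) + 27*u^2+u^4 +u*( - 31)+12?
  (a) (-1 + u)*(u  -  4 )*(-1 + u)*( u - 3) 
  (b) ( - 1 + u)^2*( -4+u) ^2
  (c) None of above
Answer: a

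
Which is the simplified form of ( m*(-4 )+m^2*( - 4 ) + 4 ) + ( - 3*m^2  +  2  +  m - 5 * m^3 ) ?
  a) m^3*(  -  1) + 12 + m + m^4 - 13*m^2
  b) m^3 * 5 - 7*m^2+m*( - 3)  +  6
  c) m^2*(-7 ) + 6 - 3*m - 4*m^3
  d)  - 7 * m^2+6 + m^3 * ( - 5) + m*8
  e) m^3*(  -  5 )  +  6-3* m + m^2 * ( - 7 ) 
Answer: e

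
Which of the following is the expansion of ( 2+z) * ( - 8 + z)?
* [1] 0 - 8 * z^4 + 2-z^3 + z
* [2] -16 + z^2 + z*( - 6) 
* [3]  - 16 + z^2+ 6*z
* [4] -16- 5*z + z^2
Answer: 2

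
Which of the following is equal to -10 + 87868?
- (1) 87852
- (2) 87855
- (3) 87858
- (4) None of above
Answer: 3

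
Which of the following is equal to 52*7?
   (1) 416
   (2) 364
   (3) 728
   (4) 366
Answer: 2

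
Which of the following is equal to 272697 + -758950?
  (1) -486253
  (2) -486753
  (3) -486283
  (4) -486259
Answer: 1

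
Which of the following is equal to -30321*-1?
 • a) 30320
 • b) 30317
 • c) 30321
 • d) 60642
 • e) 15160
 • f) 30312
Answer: c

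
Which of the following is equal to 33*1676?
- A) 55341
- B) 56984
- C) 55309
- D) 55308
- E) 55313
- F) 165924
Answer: D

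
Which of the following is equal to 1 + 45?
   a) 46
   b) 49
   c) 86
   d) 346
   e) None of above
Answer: a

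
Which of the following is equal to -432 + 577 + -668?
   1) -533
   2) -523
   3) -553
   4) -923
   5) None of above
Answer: 2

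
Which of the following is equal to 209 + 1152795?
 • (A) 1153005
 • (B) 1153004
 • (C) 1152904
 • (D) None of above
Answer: B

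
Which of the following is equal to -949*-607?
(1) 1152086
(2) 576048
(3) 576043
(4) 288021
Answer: 3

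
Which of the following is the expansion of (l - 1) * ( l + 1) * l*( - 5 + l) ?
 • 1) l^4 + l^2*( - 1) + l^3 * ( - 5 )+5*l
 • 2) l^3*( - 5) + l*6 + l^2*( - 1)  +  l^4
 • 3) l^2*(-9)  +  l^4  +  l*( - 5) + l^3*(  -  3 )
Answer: 1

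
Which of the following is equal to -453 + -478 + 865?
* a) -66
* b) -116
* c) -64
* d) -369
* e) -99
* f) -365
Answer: a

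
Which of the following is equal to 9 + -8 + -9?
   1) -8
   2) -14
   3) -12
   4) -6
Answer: 1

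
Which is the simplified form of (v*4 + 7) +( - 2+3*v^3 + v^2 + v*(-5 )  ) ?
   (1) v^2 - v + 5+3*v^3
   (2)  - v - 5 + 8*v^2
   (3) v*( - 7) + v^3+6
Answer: 1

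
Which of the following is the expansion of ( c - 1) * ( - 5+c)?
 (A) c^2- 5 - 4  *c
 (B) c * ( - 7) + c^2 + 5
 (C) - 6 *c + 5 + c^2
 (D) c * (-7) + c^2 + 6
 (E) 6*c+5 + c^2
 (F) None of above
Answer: C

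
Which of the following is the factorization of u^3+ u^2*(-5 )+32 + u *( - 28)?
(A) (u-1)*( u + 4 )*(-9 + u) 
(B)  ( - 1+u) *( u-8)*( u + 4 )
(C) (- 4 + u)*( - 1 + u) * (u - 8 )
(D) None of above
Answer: B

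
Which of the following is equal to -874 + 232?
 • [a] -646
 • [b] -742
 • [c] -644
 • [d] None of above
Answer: d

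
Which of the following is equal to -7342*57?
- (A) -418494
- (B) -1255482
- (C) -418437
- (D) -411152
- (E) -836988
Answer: A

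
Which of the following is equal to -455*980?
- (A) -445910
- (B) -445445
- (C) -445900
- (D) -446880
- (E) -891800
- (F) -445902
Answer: C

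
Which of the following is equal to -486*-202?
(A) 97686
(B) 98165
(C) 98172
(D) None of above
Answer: C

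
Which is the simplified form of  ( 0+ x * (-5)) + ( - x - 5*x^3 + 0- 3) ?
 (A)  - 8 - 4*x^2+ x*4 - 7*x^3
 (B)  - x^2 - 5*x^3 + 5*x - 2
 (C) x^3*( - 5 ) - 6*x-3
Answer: C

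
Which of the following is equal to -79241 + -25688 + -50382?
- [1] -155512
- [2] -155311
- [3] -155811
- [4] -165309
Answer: 2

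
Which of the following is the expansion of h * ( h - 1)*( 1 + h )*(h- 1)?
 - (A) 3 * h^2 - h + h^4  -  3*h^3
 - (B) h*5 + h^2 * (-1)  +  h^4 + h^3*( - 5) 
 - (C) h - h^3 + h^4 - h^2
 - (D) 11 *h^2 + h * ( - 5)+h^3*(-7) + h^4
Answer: C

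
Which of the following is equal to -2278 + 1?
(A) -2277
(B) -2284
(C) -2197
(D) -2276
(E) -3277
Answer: A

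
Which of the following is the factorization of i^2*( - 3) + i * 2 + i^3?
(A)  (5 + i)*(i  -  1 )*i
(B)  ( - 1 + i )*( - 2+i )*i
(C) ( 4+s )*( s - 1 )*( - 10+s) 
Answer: B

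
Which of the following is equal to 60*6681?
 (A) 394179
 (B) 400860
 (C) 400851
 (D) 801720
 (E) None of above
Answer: B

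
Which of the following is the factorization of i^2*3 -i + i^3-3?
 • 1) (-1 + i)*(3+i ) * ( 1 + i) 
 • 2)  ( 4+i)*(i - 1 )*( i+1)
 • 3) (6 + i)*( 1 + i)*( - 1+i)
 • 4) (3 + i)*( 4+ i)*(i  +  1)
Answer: 1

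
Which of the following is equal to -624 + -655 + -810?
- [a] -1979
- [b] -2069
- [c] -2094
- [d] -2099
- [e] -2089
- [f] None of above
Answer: e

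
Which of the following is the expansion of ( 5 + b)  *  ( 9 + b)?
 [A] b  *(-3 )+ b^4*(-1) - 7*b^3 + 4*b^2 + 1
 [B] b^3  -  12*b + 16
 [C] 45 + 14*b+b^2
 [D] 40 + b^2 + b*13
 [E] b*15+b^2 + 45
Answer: C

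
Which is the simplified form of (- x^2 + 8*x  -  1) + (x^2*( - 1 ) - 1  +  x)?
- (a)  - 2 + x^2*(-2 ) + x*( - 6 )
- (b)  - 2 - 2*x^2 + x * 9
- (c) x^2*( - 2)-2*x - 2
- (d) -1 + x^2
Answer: b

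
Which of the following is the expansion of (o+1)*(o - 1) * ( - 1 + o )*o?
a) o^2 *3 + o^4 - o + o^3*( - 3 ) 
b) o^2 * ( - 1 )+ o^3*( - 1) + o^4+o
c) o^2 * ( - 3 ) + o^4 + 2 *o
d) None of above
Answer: b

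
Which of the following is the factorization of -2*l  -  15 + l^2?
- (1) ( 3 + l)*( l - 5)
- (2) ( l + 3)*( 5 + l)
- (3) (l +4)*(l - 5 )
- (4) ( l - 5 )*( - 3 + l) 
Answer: 1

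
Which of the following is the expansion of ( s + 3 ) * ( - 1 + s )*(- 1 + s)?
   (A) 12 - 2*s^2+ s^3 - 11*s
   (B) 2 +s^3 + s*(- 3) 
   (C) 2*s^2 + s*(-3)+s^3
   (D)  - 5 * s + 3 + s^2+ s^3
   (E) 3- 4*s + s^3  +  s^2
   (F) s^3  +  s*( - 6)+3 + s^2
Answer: D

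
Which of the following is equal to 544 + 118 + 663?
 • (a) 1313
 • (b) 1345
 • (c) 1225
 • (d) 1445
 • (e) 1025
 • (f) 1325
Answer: f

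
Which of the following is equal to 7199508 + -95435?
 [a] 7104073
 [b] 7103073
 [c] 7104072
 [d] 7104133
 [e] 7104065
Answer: a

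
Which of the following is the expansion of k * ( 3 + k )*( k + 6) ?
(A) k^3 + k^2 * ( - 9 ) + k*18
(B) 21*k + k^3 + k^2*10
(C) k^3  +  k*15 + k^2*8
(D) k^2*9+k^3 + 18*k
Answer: D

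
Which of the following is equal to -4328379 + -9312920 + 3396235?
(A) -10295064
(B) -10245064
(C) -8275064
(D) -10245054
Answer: B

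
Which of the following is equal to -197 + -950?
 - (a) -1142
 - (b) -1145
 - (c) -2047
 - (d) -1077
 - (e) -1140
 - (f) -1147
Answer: f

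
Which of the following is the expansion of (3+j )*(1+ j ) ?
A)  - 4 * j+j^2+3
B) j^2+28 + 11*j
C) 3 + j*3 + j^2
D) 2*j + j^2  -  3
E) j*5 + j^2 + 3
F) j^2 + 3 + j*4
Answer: F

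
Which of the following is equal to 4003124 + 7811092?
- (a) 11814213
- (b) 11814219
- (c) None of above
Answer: c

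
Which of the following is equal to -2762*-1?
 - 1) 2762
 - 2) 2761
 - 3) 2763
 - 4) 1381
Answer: 1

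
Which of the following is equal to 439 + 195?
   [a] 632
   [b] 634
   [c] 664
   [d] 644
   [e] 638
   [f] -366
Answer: b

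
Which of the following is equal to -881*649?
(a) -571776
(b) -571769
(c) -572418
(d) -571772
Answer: b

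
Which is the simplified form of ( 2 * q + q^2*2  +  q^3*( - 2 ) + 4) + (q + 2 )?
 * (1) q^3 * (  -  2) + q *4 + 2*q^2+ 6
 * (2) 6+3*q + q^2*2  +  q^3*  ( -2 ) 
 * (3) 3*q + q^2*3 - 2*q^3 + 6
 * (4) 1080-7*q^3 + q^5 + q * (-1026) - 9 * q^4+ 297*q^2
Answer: 2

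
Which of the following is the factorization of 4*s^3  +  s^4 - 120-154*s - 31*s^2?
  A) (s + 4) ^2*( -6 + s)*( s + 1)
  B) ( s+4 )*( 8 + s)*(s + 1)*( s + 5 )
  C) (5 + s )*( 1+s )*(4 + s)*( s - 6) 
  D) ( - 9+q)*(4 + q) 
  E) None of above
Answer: C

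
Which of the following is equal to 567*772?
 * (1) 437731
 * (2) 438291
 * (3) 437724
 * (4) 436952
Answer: 3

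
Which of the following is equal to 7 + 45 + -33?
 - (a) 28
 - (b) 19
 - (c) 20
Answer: b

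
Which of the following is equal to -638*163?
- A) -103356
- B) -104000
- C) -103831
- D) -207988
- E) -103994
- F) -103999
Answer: E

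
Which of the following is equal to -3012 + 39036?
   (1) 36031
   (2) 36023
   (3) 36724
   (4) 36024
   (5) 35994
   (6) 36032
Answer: 4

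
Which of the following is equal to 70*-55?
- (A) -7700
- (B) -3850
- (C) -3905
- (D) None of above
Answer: B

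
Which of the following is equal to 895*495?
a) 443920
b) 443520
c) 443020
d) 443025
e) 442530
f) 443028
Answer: d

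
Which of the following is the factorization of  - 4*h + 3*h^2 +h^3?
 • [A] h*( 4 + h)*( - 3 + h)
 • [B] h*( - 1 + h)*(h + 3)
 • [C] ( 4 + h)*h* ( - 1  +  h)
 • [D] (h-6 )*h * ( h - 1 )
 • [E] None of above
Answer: C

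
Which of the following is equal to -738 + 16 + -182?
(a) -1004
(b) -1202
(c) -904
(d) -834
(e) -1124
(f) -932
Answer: c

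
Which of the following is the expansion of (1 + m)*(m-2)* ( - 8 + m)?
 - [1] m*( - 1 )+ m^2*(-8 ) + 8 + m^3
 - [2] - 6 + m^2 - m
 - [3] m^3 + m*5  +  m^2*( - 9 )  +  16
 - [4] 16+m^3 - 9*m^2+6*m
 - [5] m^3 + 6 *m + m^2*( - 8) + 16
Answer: 4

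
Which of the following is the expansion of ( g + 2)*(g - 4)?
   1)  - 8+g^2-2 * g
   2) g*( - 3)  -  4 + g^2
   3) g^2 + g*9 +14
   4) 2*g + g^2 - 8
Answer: 1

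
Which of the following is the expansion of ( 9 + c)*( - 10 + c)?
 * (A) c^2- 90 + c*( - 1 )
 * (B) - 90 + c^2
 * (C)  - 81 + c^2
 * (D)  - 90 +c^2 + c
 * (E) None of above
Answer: A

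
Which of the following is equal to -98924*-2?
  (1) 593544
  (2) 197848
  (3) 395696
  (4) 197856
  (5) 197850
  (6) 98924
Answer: 2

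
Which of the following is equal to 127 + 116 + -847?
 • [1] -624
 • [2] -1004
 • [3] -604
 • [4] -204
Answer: 3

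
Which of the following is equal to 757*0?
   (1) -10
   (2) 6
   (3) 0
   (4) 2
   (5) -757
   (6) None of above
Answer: 3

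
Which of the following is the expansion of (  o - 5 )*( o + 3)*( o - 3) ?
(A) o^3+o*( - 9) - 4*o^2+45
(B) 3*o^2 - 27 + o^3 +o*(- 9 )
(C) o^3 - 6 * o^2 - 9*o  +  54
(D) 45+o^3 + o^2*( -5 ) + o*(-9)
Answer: D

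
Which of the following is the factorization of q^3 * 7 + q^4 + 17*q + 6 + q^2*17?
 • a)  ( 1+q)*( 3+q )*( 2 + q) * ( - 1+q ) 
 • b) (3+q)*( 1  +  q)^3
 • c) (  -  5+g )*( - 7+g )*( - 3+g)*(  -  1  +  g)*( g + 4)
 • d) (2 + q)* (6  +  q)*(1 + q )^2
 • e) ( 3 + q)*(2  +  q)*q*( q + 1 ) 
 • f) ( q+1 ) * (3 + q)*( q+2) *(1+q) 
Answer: f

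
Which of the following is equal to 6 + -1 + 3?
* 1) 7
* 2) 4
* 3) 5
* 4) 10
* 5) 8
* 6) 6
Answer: 5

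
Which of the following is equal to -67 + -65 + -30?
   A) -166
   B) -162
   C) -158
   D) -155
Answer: B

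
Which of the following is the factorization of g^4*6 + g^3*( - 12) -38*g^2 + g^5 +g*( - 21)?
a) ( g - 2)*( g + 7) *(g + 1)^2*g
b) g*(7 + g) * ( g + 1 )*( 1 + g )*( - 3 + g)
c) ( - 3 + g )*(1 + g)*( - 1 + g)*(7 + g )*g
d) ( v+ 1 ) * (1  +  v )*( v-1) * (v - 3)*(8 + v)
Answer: b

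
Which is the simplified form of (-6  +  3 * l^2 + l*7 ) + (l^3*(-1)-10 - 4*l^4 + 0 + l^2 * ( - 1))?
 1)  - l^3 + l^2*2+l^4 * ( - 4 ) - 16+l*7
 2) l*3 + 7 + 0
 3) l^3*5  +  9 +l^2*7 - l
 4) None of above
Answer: 1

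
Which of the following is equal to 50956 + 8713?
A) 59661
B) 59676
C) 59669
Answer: C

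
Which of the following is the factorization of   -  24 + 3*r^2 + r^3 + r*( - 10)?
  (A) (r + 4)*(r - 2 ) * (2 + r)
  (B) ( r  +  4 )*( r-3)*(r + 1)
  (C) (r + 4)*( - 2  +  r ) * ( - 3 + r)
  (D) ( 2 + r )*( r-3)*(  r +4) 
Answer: D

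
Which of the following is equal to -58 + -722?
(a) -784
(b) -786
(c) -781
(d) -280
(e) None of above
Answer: e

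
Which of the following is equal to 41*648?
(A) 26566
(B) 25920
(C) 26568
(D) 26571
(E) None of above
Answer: C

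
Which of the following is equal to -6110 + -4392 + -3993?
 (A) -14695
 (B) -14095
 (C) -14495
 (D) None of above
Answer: C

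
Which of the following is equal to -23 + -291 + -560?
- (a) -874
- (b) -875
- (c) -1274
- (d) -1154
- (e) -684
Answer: a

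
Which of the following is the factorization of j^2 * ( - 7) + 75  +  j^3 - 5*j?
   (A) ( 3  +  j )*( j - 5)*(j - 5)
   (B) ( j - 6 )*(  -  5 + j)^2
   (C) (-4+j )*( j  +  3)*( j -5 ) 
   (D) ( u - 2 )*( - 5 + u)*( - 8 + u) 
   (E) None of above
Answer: A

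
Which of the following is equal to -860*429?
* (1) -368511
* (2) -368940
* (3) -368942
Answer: 2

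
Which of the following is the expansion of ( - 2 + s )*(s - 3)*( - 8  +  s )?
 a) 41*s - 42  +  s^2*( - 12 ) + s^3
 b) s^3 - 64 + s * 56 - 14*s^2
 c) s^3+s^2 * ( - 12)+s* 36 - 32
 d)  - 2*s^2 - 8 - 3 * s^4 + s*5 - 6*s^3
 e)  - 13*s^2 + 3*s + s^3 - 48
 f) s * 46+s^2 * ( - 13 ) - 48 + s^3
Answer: f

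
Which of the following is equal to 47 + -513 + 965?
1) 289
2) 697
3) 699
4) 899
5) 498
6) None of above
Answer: 6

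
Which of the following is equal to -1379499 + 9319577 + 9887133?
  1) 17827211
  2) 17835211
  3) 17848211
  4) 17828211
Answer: 1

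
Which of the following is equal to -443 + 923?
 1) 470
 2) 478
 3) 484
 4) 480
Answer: 4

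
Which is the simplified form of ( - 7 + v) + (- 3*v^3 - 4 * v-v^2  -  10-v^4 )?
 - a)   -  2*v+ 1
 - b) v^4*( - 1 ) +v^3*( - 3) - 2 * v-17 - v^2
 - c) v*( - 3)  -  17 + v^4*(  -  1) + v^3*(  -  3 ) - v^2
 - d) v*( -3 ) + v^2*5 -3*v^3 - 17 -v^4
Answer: c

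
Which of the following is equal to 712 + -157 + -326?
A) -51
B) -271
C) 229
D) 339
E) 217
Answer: C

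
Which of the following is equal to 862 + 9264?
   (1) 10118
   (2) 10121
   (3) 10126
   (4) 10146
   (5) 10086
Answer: 3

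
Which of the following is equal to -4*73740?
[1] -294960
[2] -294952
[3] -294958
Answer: 1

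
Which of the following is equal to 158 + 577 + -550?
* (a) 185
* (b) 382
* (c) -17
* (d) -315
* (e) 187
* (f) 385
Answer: a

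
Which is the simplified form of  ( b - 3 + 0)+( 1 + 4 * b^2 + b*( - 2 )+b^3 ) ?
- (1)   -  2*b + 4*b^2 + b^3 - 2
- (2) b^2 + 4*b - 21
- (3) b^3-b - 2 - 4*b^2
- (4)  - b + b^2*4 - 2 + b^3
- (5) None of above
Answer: 4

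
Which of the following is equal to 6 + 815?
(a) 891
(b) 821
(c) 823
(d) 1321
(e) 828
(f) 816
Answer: b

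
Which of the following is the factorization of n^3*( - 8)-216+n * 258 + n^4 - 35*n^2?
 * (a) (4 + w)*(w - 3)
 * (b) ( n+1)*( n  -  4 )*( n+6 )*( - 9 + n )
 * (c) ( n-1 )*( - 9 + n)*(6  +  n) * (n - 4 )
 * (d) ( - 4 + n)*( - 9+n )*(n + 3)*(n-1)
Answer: c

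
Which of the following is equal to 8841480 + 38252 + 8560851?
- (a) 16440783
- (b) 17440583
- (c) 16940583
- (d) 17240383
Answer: b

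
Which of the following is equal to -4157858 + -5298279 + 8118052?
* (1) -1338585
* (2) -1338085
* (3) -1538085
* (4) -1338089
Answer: 2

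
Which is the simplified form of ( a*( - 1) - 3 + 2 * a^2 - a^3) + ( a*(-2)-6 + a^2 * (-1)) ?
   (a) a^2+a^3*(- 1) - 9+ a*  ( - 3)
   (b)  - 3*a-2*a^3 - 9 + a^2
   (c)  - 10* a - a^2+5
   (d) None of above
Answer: a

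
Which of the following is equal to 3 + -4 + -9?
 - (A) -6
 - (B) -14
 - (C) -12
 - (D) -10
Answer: D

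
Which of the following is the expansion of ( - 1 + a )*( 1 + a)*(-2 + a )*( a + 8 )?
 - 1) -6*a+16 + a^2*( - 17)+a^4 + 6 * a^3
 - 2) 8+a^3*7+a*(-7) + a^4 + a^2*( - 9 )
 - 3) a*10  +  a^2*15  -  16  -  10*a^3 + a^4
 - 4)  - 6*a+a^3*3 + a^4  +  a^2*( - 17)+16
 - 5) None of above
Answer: 1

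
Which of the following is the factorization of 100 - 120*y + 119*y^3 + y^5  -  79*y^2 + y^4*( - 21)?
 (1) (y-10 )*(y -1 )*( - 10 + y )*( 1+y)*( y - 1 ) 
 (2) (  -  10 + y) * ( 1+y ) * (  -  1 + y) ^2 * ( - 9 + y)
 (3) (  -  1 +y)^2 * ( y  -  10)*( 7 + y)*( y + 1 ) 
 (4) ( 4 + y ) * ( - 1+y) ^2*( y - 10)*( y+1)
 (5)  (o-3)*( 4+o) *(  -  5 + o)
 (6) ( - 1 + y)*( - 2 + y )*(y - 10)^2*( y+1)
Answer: 1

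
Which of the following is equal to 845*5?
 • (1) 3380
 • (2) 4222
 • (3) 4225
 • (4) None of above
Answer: 3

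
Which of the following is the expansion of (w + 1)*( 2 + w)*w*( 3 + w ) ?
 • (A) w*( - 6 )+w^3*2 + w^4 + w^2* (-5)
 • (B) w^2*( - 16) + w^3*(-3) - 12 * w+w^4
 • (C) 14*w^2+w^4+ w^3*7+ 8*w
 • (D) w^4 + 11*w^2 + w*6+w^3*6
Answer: D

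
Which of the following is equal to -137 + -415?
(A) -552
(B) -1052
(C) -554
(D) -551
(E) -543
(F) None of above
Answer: A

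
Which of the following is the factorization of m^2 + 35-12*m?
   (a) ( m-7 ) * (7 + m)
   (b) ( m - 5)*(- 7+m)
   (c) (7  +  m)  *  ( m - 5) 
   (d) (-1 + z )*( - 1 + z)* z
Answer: b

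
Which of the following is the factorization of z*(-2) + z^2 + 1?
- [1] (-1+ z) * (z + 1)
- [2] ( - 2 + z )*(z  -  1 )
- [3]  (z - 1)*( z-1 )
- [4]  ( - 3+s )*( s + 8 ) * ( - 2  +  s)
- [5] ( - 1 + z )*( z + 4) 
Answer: 3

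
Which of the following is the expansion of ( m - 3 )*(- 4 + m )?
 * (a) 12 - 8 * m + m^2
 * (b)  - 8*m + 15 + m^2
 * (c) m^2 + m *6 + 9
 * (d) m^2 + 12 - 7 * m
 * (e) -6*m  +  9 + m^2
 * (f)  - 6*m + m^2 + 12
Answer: d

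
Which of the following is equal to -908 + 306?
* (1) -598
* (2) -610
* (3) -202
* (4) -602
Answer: 4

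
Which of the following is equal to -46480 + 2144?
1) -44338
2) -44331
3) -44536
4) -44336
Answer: 4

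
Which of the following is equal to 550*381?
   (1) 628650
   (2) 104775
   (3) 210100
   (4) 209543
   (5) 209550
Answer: 5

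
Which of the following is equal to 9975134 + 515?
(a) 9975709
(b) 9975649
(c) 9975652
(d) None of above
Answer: b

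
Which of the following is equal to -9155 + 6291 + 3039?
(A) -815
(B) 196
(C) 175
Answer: C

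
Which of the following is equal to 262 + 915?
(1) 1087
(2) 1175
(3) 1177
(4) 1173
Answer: 3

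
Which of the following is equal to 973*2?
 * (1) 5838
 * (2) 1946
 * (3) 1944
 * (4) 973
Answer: 2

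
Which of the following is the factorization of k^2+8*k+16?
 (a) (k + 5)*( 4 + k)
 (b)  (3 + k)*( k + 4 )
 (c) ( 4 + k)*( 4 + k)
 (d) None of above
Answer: c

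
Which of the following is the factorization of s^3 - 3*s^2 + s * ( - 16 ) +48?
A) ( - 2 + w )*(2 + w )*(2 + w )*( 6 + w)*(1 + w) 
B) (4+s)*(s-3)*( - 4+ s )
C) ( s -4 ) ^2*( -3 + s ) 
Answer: B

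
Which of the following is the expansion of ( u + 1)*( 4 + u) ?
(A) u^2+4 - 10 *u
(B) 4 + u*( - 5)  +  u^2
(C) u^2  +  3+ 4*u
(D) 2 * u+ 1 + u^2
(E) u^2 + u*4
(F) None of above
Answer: F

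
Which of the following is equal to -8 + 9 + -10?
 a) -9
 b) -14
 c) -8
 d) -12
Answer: a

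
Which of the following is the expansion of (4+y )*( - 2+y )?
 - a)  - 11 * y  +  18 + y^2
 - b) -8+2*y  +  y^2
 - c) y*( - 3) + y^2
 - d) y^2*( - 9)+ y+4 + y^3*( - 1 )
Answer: b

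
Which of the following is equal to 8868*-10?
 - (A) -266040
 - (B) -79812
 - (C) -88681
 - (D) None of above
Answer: D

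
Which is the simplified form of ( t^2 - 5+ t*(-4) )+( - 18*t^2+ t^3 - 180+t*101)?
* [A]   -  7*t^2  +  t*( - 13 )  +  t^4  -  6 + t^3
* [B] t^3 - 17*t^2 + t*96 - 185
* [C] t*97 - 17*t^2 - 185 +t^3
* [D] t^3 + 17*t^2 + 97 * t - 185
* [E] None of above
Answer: C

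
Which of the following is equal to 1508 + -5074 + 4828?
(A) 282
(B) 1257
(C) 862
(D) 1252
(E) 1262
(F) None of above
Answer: E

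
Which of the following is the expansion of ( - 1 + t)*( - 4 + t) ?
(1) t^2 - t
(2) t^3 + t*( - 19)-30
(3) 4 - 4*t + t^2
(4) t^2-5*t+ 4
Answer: 4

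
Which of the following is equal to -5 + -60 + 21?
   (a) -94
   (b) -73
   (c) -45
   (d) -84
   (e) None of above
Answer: e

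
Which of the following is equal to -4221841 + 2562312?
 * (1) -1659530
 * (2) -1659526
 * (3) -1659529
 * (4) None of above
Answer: 3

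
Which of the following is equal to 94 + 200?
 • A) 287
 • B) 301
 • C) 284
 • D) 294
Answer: D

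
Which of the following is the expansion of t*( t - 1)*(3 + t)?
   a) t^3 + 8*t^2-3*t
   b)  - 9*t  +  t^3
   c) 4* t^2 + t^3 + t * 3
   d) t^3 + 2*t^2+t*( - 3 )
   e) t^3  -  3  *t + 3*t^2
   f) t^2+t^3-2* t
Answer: d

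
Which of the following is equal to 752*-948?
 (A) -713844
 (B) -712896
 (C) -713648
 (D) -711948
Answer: B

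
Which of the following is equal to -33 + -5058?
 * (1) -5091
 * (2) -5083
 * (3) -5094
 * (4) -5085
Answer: 1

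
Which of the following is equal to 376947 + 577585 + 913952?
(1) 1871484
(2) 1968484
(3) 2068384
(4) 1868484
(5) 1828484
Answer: 4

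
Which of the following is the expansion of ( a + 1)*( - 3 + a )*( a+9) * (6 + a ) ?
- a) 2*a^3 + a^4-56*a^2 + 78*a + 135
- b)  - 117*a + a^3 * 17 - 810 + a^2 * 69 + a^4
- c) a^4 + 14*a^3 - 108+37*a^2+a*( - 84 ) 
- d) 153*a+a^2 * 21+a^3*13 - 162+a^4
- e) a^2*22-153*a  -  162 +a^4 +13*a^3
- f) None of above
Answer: f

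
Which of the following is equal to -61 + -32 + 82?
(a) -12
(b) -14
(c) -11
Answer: c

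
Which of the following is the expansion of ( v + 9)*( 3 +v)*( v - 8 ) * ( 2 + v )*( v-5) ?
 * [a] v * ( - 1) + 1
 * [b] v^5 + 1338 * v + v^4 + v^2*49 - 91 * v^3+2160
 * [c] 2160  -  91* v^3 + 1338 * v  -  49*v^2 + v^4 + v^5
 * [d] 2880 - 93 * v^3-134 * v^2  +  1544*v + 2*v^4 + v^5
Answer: c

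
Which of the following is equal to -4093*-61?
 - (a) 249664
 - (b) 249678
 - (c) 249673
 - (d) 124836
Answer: c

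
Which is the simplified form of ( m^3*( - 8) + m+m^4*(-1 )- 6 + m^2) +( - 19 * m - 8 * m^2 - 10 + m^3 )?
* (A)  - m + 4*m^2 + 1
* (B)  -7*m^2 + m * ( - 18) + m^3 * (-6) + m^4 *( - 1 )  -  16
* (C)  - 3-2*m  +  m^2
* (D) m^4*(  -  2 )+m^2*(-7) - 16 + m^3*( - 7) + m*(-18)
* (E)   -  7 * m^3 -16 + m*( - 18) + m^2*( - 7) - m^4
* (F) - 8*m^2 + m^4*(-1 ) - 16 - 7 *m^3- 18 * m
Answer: E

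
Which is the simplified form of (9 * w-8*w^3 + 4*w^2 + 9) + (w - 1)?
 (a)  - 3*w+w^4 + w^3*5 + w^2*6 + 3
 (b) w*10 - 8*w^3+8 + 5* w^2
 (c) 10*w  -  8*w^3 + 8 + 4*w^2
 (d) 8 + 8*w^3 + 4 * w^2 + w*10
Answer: c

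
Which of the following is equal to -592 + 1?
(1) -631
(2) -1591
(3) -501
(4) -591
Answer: 4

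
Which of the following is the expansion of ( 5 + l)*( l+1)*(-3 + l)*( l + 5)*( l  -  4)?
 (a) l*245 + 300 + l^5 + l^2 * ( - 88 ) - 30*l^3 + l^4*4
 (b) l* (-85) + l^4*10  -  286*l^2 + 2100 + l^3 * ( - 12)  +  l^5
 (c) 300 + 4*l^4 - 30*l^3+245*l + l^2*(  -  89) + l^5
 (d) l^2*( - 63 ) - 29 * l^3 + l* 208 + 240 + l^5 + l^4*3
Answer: a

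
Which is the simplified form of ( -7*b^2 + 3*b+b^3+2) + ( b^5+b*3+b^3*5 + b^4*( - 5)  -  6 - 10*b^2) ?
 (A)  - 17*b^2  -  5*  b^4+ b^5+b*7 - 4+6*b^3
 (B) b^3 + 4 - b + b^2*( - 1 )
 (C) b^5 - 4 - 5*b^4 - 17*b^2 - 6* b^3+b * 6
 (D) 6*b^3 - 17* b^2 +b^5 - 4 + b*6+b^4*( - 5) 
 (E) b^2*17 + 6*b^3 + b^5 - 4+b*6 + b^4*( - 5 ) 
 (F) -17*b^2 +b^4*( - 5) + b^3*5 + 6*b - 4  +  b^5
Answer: D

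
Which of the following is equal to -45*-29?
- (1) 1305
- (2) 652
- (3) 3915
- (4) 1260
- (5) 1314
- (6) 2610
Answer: 1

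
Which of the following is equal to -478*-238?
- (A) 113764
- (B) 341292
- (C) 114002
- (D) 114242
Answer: A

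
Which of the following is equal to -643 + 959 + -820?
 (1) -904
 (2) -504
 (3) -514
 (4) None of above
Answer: 2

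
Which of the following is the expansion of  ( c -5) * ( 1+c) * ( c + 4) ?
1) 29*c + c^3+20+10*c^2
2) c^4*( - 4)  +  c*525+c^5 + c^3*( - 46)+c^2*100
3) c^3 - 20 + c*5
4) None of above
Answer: 4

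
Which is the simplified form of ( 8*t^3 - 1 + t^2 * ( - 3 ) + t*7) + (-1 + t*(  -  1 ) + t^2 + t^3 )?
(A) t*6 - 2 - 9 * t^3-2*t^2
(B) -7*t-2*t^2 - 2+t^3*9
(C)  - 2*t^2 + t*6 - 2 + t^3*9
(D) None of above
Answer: C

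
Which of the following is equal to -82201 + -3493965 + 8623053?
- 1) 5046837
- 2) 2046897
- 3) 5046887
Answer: 3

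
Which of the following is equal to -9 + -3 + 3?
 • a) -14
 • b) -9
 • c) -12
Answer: b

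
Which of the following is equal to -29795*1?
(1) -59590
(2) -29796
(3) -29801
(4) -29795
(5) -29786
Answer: 4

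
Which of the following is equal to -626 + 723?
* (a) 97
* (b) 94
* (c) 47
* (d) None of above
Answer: a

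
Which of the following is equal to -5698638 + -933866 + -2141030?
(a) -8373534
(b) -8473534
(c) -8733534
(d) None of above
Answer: d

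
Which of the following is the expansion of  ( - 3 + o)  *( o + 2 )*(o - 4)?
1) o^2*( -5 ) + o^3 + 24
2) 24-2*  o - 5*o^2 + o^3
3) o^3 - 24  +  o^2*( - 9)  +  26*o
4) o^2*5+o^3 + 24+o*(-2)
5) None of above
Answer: 2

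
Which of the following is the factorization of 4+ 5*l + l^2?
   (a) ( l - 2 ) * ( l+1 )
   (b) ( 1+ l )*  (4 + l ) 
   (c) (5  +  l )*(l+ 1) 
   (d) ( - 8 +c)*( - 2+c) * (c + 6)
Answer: b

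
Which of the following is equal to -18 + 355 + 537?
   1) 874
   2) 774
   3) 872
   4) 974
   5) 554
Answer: 1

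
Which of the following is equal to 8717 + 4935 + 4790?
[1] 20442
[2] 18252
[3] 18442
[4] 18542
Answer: 3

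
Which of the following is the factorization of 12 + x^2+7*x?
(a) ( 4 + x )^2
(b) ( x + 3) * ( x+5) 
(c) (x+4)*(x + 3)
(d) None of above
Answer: c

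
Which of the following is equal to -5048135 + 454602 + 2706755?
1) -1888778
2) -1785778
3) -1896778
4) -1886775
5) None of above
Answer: 5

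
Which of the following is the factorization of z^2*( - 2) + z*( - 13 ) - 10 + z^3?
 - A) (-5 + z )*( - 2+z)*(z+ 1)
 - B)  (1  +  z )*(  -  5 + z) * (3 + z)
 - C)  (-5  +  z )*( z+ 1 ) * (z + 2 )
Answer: C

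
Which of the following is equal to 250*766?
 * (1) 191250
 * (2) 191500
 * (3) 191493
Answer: 2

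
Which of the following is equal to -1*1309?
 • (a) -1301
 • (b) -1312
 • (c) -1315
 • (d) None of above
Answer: d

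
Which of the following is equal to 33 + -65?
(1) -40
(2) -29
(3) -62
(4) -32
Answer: 4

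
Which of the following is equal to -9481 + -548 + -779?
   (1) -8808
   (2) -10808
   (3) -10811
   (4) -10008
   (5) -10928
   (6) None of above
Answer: 2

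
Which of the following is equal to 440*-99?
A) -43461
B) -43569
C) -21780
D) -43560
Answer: D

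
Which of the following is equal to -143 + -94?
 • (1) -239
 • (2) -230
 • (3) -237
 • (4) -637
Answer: 3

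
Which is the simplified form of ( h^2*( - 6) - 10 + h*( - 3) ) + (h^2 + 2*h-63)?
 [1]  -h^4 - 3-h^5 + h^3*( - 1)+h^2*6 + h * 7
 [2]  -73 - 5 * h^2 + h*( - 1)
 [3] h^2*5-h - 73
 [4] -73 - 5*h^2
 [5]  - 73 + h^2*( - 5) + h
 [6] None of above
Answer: 2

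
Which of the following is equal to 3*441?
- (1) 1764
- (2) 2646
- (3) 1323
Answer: 3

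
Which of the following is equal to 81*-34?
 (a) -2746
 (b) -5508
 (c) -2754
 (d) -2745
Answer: c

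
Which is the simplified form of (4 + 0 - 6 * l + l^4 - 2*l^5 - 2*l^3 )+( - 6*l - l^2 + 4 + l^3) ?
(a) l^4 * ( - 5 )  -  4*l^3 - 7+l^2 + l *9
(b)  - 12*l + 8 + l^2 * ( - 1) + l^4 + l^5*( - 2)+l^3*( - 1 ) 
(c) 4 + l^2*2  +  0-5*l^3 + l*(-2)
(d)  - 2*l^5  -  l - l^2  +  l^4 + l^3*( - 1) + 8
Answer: b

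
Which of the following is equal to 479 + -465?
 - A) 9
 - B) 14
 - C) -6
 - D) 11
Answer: B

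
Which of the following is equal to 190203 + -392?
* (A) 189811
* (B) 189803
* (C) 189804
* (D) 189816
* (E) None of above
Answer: A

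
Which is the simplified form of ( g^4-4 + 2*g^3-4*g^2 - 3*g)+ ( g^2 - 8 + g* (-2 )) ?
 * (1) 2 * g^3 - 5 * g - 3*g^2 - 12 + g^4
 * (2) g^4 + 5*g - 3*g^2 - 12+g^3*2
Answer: 1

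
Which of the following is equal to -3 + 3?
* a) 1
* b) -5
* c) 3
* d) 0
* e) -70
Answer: d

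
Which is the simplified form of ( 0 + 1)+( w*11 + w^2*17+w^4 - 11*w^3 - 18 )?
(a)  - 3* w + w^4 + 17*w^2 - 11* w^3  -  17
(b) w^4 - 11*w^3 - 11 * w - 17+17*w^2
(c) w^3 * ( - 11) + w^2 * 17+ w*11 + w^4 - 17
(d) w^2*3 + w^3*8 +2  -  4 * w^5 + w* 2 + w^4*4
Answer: c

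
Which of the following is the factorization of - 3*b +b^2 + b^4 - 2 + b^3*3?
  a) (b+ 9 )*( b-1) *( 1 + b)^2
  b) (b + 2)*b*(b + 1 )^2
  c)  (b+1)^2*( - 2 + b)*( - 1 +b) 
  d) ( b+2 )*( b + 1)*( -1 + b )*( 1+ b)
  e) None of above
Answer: d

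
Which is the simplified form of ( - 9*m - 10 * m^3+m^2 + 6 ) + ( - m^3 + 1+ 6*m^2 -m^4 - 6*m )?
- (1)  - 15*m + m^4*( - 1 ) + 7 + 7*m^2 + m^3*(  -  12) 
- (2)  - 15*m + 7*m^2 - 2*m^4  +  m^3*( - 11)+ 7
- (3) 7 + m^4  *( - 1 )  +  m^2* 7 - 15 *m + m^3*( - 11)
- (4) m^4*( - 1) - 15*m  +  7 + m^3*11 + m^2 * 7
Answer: 3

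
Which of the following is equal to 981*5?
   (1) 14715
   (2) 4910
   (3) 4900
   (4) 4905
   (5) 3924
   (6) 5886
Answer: 4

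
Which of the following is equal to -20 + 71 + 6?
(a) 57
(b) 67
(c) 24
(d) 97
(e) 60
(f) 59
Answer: a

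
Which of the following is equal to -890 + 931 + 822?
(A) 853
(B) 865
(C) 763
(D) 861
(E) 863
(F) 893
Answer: E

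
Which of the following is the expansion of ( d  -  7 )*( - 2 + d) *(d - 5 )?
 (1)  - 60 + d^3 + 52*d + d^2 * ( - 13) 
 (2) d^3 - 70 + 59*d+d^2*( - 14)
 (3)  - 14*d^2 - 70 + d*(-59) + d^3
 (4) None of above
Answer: 2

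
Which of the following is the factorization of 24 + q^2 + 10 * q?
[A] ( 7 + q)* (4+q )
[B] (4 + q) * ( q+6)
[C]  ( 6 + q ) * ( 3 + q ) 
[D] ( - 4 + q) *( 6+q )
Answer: B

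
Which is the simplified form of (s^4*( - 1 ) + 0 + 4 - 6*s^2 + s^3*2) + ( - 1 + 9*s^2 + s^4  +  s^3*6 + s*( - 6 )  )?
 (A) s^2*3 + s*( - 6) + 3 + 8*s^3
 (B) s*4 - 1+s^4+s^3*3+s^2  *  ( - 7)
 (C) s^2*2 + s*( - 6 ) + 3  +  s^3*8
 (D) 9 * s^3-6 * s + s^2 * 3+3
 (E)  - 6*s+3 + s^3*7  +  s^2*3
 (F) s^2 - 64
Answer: A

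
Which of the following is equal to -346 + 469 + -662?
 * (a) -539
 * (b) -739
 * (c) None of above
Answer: a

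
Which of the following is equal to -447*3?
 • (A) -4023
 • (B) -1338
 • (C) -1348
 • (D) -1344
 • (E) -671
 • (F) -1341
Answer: F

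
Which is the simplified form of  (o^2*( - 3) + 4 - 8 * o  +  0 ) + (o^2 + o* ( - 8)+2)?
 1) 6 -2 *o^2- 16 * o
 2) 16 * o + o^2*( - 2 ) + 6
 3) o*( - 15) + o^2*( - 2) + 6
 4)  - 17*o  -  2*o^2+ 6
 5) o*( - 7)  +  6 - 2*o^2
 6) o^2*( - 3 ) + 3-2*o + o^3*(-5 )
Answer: 1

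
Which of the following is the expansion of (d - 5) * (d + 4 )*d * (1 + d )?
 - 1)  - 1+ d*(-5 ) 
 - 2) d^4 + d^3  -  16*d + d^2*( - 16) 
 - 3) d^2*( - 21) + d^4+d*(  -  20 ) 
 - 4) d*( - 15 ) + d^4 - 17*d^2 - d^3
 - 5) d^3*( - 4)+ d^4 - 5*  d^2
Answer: 3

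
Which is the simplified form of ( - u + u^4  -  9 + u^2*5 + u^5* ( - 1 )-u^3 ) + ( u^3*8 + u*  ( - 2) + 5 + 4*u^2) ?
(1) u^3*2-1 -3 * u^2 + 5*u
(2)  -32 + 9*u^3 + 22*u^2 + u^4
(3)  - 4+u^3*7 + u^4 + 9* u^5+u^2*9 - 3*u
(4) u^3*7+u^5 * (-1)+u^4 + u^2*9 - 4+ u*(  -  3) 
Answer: 4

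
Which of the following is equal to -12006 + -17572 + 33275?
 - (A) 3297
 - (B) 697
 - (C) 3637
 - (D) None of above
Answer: D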